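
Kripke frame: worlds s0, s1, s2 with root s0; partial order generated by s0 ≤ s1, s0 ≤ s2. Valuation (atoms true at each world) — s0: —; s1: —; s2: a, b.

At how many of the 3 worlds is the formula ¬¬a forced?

s0: does not force it — s0 ⊮ ¬¬a since s1 is accessible from s0 and s1 ⊩ ¬a.
s1: does not force it.
s2: forces it.
Worlds forcing the formula: {s2}.

1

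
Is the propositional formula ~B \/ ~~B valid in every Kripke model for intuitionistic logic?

This is the weak law of excluded middle, which is not intuitionistically valid.
A Kripke countermodel: worlds u, v, w; order generated by u <= v, u <= w; atoms true at each world — u:{}; v:{B}; w:{}.
u ||-/- ~B \/ ~~B: neither disjunct is forced at u.
u ||-/- ~B since v is accessible from u and v ||- B.
So the root u does not force the formula.

No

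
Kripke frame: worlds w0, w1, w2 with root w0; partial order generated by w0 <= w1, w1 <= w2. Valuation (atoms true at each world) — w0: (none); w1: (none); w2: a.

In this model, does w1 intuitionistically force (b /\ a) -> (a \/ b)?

Yes

w1 ||- (b /\ a) -> (a \/ b) vacuously: no world accessible from w1 forces the antecedent b /\ a.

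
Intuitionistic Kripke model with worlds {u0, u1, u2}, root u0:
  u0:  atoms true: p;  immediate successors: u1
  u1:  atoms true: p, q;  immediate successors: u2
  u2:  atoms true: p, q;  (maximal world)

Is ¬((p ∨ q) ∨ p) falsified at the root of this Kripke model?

Yes

u0 ⊮ ¬((p ∨ q) ∨ p) since u0 is accessible from u0 and u0 ⊩ (p ∨ q) ∨ p.
u0 ⊩ (p ∨ q) ∨ p via the disjunct p ∨ q.
So the root u0 does not force ¬((p ∨ q) ∨ p); the model is a countermodel.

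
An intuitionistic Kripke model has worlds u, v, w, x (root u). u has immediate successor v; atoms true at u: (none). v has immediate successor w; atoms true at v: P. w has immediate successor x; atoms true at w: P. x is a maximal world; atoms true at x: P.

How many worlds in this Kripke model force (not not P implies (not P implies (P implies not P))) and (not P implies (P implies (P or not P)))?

u: forces it.
v: forces it.
w: forces it.
x: forces it.
Worlds forcing the formula: {u, v, w, x}.

4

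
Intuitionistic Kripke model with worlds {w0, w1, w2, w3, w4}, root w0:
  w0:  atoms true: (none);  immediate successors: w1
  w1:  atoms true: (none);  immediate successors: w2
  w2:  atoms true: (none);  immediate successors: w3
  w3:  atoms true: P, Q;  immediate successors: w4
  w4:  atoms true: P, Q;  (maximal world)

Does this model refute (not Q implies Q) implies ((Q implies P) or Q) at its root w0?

w0 forces (not Q implies Q) implies ((Q implies P) or Q): every world accessible from w0 that forces not Q implies Q (namely w0, w1, w2, w3, w4) also forces (Q implies P) or Q.
So the root w0 forces (not Q implies Q) implies ((Q implies P) or Q); the model is not a countermodel.

No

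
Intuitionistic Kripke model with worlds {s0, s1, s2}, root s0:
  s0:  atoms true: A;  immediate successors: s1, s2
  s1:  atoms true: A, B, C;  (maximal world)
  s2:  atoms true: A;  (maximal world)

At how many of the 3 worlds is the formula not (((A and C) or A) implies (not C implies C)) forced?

s0: does not force it — s0 does not force not (((A and C) or A) implies (not C implies C)) since s1 is accessible from s0 and s1 forces ((A and C) or A) implies (not C implies C).
s1: does not force it — s1 does not force not (((A and C) or A) implies (not C implies C)) since s1 is accessible from s1 and s1 forces ((A and C) or A) implies (not C implies C).
s2: forces it.
Worlds forcing the formula: {s2}.

1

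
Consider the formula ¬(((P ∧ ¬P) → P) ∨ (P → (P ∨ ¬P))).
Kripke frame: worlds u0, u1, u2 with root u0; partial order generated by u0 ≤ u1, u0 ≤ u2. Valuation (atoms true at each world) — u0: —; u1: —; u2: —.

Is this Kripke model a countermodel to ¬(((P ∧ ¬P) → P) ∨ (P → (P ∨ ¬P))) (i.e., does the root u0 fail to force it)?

Yes

u0 ⊮ ¬(((P ∧ ¬P) → P) ∨ (P → (P ∨ ¬P))) since u0 is accessible from u0 and u0 ⊩ ((P ∧ ¬P) → P) ∨ (P → (P ∨ ¬P)).
u0 ⊩ ((P ∧ ¬P) → P) ∨ (P → (P ∨ ¬P)) via the disjunct (P ∧ ¬P) → P.
So the root u0 does not force ¬(((P ∧ ¬P) → P) ∨ (P → (P ∨ ¬P))); the model is a countermodel.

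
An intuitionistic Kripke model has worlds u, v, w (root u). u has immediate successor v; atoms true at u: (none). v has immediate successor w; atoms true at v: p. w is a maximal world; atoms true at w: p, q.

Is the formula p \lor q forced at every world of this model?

Not every world: u \nVdash p \lor q.
u \nVdash p \lor q: neither disjunct is forced at u.
u lacks atom p, so u \nVdash p.

No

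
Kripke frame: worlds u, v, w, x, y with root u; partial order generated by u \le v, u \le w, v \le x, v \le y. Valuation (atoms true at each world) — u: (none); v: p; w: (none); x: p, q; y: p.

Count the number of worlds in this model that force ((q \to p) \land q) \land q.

1

u: does not force it — u \nVdash ((q \to p) \land q) \land q since u fails (q \to p) \land q.
v: does not force it — v \nVdash ((q \to p) \land q) \land q since v fails (q \to p) \land q.
w: does not force it.
x: forces it.
y: does not force it.
Worlds forcing the formula: {x}.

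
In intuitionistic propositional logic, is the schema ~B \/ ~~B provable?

No

This is the weak law of excluded middle, which is not intuitionistically valid.
A Kripke countermodel: worlds w0, w1, w2; order generated by w0 <= w1, w0 <= w2; atoms true at each world — w0:{}; w1:{B}; w2:{}.
w0 ||-/- ~B \/ ~~B: neither disjunct is forced at w0.
w0 ||-/- ~B since w1 is accessible from w0 and w1 ||- B.
So the root w0 does not force the formula.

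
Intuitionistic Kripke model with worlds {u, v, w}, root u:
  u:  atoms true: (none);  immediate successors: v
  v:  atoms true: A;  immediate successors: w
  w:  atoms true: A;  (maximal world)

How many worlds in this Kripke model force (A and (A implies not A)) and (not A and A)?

0

u: does not force it — u does not force (A and (A implies not A)) and (not A and A) since u fails A and (A implies not A).
v: does not force it.
w: does not force it.
Worlds forcing the formula: { }.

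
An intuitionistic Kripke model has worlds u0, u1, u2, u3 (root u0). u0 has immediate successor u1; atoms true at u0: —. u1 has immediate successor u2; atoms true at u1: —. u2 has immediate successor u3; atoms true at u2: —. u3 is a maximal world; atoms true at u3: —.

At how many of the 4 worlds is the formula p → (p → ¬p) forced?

4

u0: forces it.
u1: forces it.
u2: forces it.
u3: forces it.
Worlds forcing the formula: {u0, u1, u2, u3}.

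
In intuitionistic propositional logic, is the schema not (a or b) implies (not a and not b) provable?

This is a constructively valid De Morgan direction (negated disjunction to conjunction of negations), which is intuitionistically derivable.
From not (a or b): if a held then a or b would, contradiction — so not a; similarly not b.

Yes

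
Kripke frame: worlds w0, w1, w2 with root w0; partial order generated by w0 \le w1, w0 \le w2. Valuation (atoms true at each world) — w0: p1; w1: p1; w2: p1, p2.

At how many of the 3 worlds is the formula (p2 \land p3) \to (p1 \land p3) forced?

3

w0: forces it.
w1: forces it.
w2: forces it.
Worlds forcing the formula: {w0, w1, w2}.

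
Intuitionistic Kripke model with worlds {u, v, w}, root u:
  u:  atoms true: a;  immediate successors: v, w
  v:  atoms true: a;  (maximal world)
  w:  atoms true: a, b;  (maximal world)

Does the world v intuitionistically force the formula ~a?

No

v ||-/- ~a since v is accessible from v and v ||- a.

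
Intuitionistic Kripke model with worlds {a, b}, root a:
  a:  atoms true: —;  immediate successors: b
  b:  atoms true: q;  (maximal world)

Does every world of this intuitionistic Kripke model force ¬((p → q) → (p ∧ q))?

Yes

a ⊩ ¬((p → q) → (p ∧ q)): no world accessible from a forces (p → q) → (p ∧ q).
Since the root a forces ¬((p → q) → (p ∧ q)) and forcing is persistent (monotone upward), every world forces it.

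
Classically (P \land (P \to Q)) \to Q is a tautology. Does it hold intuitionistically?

This is modus ponens in implicational form, which is intuitionistically derivable.
If a world forces P and P \to Q, then applying the implication at that world (which is accessible from itself) gives Q.

Yes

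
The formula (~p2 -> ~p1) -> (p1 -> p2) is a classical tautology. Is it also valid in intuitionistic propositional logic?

No

This is the converse of contraposition, which is not intuitionistically valid.
A Kripke countermodel: worlds w0, w1; order generated by w0 <= w1; atoms true at each world — w0:{p1}; w1:{p1,p2}.
w0 ||-/- (~p2 -> ~p1) -> (p1 -> p2): already at w0 itself, w0 ||- ~p2 -> ~p1 but w0 ||-/- p1 -> p2.
w0 ||-/- p1 -> p2: already at w0 itself, w0 ||- p1 but w0 ||-/- p2.
w0 lacks atom p2, so w0 ||-/- p2.
So the root w0 does not force the formula.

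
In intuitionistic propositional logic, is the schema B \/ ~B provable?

No

This is the law of excluded middle, which is not intuitionistically valid.
A Kripke countermodel: worlds a, b; order generated by a <= b; atoms true at each world — a:{}; b:{B}.
a ||-/- B \/ ~B: neither disjunct is forced at a.
a lacks atom B, so a ||-/- B.
So the root a does not force the formula.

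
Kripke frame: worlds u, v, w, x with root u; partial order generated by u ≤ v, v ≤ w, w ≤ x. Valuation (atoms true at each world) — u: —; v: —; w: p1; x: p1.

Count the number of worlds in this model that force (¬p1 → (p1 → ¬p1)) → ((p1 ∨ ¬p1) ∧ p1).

2

u: does not force it — u ⊮ (¬p1 → (p1 → ¬p1)) → ((p1 ∨ ¬p1) ∧ p1): already at u itself, u ⊩ ¬p1 → (p1 → ¬p1) but u ⊮ (p1 ∨ ¬p1) ∧ p1.
v: does not force it — v ⊮ (¬p1 → (p1 → ¬p1)) → ((p1 ∨ ¬p1) ∧ p1): already at v itself, v ⊩ ¬p1 → (p1 → ¬p1) but v ⊮ (p1 ∨ ¬p1) ∧ p1.
w: forces it.
x: forces it.
Worlds forcing the formula: {w, x}.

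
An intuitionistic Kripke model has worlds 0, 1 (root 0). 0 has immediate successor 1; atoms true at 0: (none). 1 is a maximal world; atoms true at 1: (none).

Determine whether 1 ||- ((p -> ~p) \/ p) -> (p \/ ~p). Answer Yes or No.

Yes

1 ||- ((p -> ~p) \/ p) -> (p \/ ~p): every world accessible from 1 that forces (p -> ~p) \/ p (namely 1) also forces p \/ ~p.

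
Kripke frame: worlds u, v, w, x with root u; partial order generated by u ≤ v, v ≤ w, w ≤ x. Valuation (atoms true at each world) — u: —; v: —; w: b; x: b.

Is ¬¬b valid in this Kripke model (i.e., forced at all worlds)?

u ⊩ ¬¬b: no world accessible from u forces ¬b.
Since the root u forces ¬¬b and forcing is persistent (monotone upward), every world forces it.

Yes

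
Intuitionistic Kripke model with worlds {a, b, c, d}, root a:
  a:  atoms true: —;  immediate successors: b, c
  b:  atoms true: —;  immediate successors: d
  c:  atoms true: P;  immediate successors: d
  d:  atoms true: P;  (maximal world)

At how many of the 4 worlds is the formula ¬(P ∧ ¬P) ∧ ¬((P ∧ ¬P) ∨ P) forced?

a: does not force it — a ⊮ ¬(P ∧ ¬P) ∧ ¬((P ∧ ¬P) ∨ P) since a fails ¬((P ∧ ¬P) ∨ P).
b: does not force it — b ⊮ ¬(P ∧ ¬P) ∧ ¬((P ∧ ¬P) ∨ P) since b fails ¬((P ∧ ¬P) ∨ P).
c: does not force it — c ⊮ ¬(P ∧ ¬P) ∧ ¬((P ∧ ¬P) ∨ P) since c fails ¬((P ∧ ¬P) ∨ P).
d: does not force it.
Worlds forcing the formula: { }.

0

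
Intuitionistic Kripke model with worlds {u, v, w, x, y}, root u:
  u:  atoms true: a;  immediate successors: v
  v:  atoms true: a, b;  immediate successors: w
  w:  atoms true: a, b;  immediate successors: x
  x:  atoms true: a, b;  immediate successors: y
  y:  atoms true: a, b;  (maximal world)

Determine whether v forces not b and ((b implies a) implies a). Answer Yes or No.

No

v does not force not b and ((b implies a) implies a) since v fails not b.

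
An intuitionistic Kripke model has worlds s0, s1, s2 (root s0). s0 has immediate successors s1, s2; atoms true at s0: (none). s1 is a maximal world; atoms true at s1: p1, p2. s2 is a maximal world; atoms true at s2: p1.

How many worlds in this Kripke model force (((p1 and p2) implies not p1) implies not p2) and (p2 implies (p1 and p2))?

s0: forces it.
s1: forces it.
s2: forces it.
Worlds forcing the formula: {s0, s1, s2}.

3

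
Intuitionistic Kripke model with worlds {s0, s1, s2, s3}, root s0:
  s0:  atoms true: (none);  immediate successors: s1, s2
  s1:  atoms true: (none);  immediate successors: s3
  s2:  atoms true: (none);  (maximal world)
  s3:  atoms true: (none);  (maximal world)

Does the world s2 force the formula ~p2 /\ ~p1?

Yes

s2 ||- ~p2 /\ ~p1 since s2 forces both conjuncts.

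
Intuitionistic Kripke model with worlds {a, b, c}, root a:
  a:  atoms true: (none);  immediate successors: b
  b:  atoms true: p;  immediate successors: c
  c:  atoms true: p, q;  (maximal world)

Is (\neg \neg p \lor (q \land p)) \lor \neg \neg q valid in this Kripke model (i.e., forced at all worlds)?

Yes

a \Vdash (\neg \neg p \lor (q \land p)) \lor \neg \neg q via the disjunct \neg \neg p \lor (q \land p).
Since the root a forces (\neg \neg p \lor (q \land p)) \lor \neg \neg q and forcing is persistent (monotone upward), every world forces it.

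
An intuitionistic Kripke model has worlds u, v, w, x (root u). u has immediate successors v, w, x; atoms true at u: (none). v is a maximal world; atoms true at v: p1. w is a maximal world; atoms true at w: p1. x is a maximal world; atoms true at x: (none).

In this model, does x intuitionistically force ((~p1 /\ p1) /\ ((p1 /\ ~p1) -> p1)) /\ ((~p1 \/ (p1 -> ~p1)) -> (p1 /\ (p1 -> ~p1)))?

No

x ||-/- ((~p1 /\ p1) /\ ((p1 /\ ~p1) -> p1)) /\ ((~p1 \/ (p1 -> ~p1)) -> (p1 /\ (p1 -> ~p1))) since x fails (~p1 /\ p1) /\ ((p1 /\ ~p1) -> p1).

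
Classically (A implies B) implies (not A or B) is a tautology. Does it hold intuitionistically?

This is the material-implication-as-disjunction principle, which is not intuitionistically valid.
A Kripke countermodel: worlds s0, s1; order generated by s0 <= s1; atoms true at each world — s0:{}; s1:{A,B}.
s0 does not force (A implies B) implies (not A or B): already at s0 itself, s0 forces A implies B but s0 does not force not A or B.
s0 does not force not A or B: neither disjunct is forced at s0.
s0 does not force not A since s1 is accessible from s0 and s1 forces A.
So the root s0 does not force the formula.

No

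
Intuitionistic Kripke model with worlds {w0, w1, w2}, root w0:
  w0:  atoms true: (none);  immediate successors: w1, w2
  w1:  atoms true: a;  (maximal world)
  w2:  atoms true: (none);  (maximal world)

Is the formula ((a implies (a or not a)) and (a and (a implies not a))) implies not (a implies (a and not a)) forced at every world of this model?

Yes

w0 forces ((a implies (a or not a)) and (a and (a implies not a))) implies not (a implies (a and not a)) vacuously: no world accessible from w0 forces the antecedent (a implies (a or not a)) and (a and (a implies not a)).
Since the root w0 forces ((a implies (a or not a)) and (a and (a implies not a))) implies not (a implies (a and not a)) and forcing is persistent (monotone upward), every world forces it.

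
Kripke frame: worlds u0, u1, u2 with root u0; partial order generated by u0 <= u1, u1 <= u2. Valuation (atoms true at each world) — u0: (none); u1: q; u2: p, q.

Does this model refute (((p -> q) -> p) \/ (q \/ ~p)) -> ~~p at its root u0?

No

u0 ||- (((p -> q) -> p) \/ (q \/ ~p)) -> ~~p: every world accessible from u0 that forces ((p -> q) -> p) \/ (q \/ ~p) (namely u1, u2) also forces ~~p.
So the root u0 forces (((p -> q) -> p) \/ (q \/ ~p)) -> ~~p; the model is not a countermodel.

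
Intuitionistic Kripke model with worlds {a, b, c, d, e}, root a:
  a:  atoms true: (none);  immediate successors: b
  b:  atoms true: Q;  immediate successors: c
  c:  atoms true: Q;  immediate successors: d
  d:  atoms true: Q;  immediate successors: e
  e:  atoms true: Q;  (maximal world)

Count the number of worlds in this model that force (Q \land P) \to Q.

5

a: forces it.
b: forces it.
c: forces it.
d: forces it.
e: forces it.
Worlds forcing the formula: {a, b, c, d, e}.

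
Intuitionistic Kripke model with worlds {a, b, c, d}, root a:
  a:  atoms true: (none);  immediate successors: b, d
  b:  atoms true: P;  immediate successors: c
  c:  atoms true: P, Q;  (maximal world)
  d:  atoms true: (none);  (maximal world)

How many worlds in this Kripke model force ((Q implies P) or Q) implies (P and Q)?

a: does not force it — a does not force ((Q implies P) or Q) implies (P and Q): already at a itself, a forces (Q implies P) or Q but a does not force P and Q.
b: does not force it — b does not force ((Q implies P) or Q) implies (P and Q): already at b itself, b forces (Q implies P) or Q but b does not force P and Q.
c: forces it.
d: does not force it — d does not force ((Q implies P) or Q) implies (P and Q): already at d itself, d forces (Q implies P) or Q but d does not force P and Q.
Worlds forcing the formula: {c}.

1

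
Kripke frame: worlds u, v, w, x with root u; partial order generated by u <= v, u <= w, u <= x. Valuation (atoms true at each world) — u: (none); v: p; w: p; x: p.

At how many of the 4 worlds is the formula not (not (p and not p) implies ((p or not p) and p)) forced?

u: does not force it — u does not force not (not (p and not p) implies ((p or not p) and p)) since v is accessible from u and v forces not (p and not p) implies ((p or not p) and p).
v: does not force it — v does not force not (not (p and not p) implies ((p or not p) and p)) since v is accessible from v and v forces not (p and not p) implies ((p or not p) and p).
w: does not force it.
x: does not force it.
Worlds forcing the formula: { }.

0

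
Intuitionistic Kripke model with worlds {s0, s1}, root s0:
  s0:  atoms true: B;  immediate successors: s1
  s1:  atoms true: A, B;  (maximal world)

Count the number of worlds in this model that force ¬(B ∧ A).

0

s0: does not force it — s0 ⊮ ¬(B ∧ A) since s1 is accessible from s0 and s1 ⊩ B ∧ A.
s1: does not force it — s1 ⊮ ¬(B ∧ A) since s1 is accessible from s1 and s1 ⊩ B ∧ A.
Worlds forcing the formula: { }.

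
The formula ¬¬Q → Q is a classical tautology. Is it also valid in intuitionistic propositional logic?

No

This is double-negation elimination, which is not intuitionistically valid.
A Kripke countermodel: worlds w0, w1; order generated by w0 ≤ w1; atoms true at each world — w0:{}; w1:{Q}.
w0 ⊮ ¬¬Q → Q: already at w0 itself, w0 ⊩ ¬¬Q but w0 ⊮ Q.
w0 lacks atom Q, so w0 ⊮ Q.
So the root w0 does not force the formula.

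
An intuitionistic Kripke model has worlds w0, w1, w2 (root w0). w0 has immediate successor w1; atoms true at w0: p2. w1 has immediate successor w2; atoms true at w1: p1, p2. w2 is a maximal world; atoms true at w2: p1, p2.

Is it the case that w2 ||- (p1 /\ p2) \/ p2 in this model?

Yes

w2 ||- (p1 /\ p2) \/ p2 via the disjunct p1 /\ p2.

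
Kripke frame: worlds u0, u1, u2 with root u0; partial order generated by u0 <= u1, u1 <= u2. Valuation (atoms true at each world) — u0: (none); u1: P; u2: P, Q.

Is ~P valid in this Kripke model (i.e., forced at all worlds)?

No

Not every world: u0 ||-/- ~P.
u0 ||-/- ~P since u1 is accessible from u0 and u1 ||- P.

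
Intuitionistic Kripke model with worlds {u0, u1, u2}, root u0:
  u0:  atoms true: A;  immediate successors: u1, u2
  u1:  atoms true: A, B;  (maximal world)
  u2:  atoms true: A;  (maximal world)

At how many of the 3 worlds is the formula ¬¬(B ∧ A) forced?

1

u0: does not force it — u0 ⊮ ¬¬(B ∧ A) since u2 is accessible from u0 and u2 ⊩ ¬(B ∧ A).
u1: forces it.
u2: does not force it — u2 ⊮ ¬¬(B ∧ A) since u2 is accessible from u2 and u2 ⊩ ¬(B ∧ A).
Worlds forcing the formula: {u1}.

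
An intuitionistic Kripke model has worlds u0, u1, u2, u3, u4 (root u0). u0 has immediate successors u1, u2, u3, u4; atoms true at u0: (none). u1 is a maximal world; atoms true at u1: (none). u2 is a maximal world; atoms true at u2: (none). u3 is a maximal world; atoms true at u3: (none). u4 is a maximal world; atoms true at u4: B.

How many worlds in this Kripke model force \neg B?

u0: does not force it — u0 \nVdash \neg B since u4 is accessible from u0 and u4 \Vdash B.
u1: forces it.
u2: forces it.
u3: forces it.
u4: does not force it — u4 \nVdash \neg B since u4 is accessible from u4 and u4 \Vdash B.
Worlds forcing the formula: {u1, u2, u3}.

3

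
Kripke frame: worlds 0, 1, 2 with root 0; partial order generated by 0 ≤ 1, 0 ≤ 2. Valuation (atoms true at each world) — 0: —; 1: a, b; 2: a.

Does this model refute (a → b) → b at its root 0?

No

0 ⊩ (a → b) → b: every world accessible from 0 that forces a → b (namely 1) also forces b.
So the root 0 forces (a → b) → b; the model is not a countermodel.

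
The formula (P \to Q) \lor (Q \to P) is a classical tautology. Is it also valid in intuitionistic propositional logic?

No

This is the Gödel–Dummett linearity axiom, which is not intuitionistically valid.
A Kripke countermodel: worlds w0, w1, w2; order generated by w0 \le w1, w0 \le w2; atoms true at each world — w0:{}; w1:{P}; w2:{Q}.
w0 \nVdash (P \to Q) \lor (Q \to P): neither disjunct is forced at w0.
w0 \nVdash P \to Q: at the accessible world w1, w1 \Vdash P but w1 \nVdash Q.
w1 lacks atom Q, so w1 \nVdash Q.
So the root w0 does not force the formula.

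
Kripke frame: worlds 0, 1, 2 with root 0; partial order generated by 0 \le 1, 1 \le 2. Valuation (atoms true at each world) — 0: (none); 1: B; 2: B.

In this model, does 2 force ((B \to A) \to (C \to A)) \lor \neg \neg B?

2 \Vdash ((B \to A) \to (C \to A)) \lor \neg \neg B via the disjunct (B \to A) \to (C \to A).

Yes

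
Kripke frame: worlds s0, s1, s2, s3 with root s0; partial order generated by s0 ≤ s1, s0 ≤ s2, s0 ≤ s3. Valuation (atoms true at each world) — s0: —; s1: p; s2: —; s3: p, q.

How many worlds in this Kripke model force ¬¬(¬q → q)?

1

s0: does not force it — s0 ⊮ ¬¬(¬q → q) since s1 is accessible from s0 and s1 ⊩ ¬(¬q → q).
s1: does not force it — s1 ⊮ ¬¬(¬q → q) since s1 is accessible from s1 and s1 ⊩ ¬(¬q → q).
s2: does not force it.
s3: forces it.
Worlds forcing the formula: {s3}.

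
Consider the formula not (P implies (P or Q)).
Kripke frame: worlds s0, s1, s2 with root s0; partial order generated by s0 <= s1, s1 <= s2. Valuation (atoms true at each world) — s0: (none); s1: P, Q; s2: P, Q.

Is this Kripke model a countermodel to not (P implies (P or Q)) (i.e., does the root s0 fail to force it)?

Yes

s0 does not force not (P implies (P or Q)) since s0 is accessible from s0 and s0 forces P implies (P or Q).
s0 forces P implies (P or Q): every world accessible from s0 that forces P (namely s1, s2) also forces P or Q.
So the root s0 does not force not (P implies (P or Q)); the model is a countermodel.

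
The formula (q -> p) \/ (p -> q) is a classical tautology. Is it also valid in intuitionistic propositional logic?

No

This is the Gödel–Dummett linearity axiom, which is not intuitionistically valid.
A Kripke countermodel: worlds a, b, c; order generated by a <= b, a <= c; atoms true at each world — a:{}; b:{q}; c:{p}.
a ||-/- (q -> p) \/ (p -> q): neither disjunct is forced at a.
a ||-/- q -> p: at the accessible world b, b ||- q but b ||-/- p.
b lacks atom p, so b ||-/- p.
So the root a does not force the formula.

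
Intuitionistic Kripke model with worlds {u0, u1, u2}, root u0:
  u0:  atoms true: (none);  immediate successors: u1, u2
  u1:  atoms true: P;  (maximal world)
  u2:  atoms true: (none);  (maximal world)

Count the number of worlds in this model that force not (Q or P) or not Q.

u0: forces it.
u1: forces it.
u2: forces it.
Worlds forcing the formula: {u0, u1, u2}.

3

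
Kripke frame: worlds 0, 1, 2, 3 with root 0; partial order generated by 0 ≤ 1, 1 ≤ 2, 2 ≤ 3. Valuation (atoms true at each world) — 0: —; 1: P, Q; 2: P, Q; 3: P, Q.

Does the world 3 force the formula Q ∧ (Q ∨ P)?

3 ⊩ Q ∧ (Q ∨ P) since 3 forces both conjuncts.

Yes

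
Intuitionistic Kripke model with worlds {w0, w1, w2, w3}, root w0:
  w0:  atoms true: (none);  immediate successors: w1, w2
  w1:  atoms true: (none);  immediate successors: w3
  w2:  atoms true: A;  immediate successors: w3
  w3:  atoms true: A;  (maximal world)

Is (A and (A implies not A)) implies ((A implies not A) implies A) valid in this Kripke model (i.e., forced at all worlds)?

Yes

w0 forces (A and (A implies not A)) implies ((A implies not A) implies A) vacuously: no world accessible from w0 forces the antecedent A and (A implies not A).
Since the root w0 forces (A and (A implies not A)) implies ((A implies not A) implies A) and forcing is persistent (monotone upward), every world forces it.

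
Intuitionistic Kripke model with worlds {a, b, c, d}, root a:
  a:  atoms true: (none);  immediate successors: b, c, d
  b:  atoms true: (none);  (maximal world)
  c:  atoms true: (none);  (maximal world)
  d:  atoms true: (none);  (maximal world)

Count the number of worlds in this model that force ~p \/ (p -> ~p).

4

a: forces it.
b: forces it.
c: forces it.
d: forces it.
Worlds forcing the formula: {a, b, c, d}.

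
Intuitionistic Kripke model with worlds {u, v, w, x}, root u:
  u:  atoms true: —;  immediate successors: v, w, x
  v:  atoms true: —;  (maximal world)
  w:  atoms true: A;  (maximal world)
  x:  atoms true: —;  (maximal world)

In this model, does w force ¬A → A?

Yes

w ⊩ ¬A → A vacuously: no world accessible from w forces the antecedent ¬A.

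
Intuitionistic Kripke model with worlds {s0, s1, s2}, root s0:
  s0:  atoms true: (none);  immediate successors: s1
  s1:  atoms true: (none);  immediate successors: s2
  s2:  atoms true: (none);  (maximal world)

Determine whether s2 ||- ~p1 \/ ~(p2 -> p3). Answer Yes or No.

s2 ||- ~p1 \/ ~(p2 -> p3) via the disjunct ~p1.

Yes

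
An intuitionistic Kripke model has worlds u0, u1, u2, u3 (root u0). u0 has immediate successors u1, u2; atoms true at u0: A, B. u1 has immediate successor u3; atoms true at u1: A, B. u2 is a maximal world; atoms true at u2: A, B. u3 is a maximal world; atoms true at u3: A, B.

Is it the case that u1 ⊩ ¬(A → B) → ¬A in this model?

u1 ⊩ ¬(A → B) → ¬A vacuously: no world accessible from u1 forces the antecedent ¬(A → B).

Yes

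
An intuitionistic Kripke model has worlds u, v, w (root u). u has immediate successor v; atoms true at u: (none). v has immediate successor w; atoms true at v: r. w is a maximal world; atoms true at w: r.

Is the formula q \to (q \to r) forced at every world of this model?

Yes

u \Vdash q \to (q \to r) vacuously: no world accessible from u forces the antecedent q.
Since the root u forces q \to (q \to r) and forcing is persistent (monotone upward), every world forces it.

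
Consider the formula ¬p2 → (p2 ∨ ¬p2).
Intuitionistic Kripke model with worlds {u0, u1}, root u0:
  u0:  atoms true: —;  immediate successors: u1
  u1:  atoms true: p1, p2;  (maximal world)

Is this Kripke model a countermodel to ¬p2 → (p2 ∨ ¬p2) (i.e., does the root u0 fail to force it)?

u0 ⊩ ¬p2 → (p2 ∨ ¬p2) vacuously: no world accessible from u0 forces the antecedent ¬p2.
So the root u0 forces ¬p2 → (p2 ∨ ¬p2); the model is not a countermodel.

No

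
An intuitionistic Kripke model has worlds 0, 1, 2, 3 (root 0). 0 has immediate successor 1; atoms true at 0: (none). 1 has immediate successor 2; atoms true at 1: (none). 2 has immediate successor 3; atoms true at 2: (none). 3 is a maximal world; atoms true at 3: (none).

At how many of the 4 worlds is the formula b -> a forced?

0: forces it.
1: forces it.
2: forces it.
3: forces it.
Worlds forcing the formula: {0, 1, 2, 3}.

4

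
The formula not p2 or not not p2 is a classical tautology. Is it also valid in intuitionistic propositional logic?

No

This is the weak law of excluded middle, which is not intuitionistically valid.
A Kripke countermodel: worlds a, b, c; order generated by a <= b, a <= c; atoms true at each world — a:{}; b:{p2}; c:{}.
a does not force not p2 or not not p2: neither disjunct is forced at a.
a does not force not p2 since b is accessible from a and b forces p2.
So the root a does not force the formula.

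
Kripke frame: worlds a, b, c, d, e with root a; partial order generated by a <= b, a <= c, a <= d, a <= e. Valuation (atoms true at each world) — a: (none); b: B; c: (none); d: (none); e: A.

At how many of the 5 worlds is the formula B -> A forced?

a: does not force it — a ||-/- B -> A: at the accessible world b, b ||- B but b ||-/- A.
b: does not force it.
c: forces it.
d: forces it.
e: forces it.
Worlds forcing the formula: {c, d, e}.

3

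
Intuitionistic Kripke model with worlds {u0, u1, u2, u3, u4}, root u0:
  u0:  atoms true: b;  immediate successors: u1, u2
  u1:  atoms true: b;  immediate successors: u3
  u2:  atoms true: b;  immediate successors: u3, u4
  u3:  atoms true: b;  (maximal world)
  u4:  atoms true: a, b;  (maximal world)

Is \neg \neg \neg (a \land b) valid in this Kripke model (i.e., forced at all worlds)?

Not every world: u0 \nVdash \neg \neg \neg (a \land b).
u0 \nVdash \neg \neg \neg (a \land b) since u4 is accessible from u0 and u4 \Vdash \neg \neg (a \land b).
u4 \Vdash \neg \neg (a \land b): no world accessible from u4 forces \neg (a \land b).

No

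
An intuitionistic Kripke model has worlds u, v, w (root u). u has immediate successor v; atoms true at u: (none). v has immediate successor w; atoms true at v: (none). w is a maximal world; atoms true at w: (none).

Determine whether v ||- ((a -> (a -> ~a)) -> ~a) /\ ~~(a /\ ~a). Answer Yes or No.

v ||-/- ((a -> (a -> ~a)) -> ~a) /\ ~~(a /\ ~a) since v fails ~~(a /\ ~a).

No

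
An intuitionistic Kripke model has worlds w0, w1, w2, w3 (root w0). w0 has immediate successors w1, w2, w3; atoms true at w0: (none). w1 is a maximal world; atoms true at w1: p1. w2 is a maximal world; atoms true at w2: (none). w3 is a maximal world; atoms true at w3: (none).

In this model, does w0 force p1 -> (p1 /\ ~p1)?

No

w0 ||-/- p1 -> (p1 /\ ~p1): at the accessible world w1, w1 ||- p1 but w1 ||-/- p1 /\ ~p1.
w1 ||-/- p1 /\ ~p1 since w1 fails ~p1.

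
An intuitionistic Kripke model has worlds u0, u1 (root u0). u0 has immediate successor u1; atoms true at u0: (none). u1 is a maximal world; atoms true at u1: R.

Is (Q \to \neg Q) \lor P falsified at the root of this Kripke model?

u0 \Vdash (Q \to \neg Q) \lor P via the disjunct Q \to \neg Q.
So the root u0 forces (Q \to \neg Q) \lor P; the model is not a countermodel.

No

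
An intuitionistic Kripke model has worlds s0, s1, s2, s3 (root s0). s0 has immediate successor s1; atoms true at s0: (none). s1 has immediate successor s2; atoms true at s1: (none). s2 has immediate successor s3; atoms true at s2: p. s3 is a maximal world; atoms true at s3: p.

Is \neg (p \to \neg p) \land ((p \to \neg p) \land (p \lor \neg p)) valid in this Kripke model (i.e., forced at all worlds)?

Not every world: s0 \nVdash \neg (p \to \neg p) \land ((p \to \neg p) \land (p \lor \neg p)).
s0 \nVdash \neg (p \to \neg p) \land ((p \to \neg p) \land (p \lor \neg p)) since s0 fails (p \to \neg p) \land (p \lor \neg p).

No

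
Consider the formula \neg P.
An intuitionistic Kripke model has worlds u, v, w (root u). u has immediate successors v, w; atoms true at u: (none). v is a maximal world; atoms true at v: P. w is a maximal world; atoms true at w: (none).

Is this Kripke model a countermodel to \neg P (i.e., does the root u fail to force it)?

u \nVdash \neg P since v is accessible from u and v \Vdash P.
So the root u does not force \neg P; the model is a countermodel.

Yes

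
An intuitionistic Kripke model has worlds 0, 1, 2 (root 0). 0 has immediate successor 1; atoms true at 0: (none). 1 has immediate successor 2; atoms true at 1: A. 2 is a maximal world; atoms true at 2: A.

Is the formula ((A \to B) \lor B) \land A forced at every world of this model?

No

Not every world: 0 \nVdash ((A \to B) \lor B) \land A.
0 \nVdash ((A \to B) \lor B) \land A since 0 fails (A \to B) \lor B.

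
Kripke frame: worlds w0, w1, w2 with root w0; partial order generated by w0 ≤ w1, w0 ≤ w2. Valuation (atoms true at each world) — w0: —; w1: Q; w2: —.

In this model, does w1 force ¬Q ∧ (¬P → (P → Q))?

No

w1 ⊮ ¬Q ∧ (¬P → (P → Q)) since w1 fails ¬Q.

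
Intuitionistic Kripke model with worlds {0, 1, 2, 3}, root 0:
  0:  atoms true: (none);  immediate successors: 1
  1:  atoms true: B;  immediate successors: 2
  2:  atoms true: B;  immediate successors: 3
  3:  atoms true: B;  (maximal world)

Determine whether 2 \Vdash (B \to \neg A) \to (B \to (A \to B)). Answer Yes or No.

Yes

2 \Vdash (B \to \neg A) \to (B \to (A \to B)): every world accessible from 2 that forces B \to \neg A (namely 2, 3) also forces B \to (A \to B).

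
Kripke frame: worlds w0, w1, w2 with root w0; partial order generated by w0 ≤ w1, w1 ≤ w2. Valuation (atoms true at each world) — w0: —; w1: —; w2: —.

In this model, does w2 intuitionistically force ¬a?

Yes

w2 ⊩ ¬a: no world accessible from w2 forces a.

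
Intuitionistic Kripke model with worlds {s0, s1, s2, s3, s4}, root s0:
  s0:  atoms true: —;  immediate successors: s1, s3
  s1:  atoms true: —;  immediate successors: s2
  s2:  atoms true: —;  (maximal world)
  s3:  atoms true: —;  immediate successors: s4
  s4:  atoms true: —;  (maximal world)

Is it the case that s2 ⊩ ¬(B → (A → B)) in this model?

s2 ⊮ ¬(B → (A → B)) since s2 is accessible from s2 and s2 ⊩ B → (A → B).
s2 ⊩ B → (A → B) vacuously: no world accessible from s2 forces the antecedent B.

No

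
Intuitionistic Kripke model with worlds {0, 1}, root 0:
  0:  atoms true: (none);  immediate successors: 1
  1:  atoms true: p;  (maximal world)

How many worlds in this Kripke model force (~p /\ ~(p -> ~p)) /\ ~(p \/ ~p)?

0: does not force it — 0 ||-/- (~p /\ ~(p -> ~p)) /\ ~(p \/ ~p) since 0 fails ~p /\ ~(p -> ~p).
1: does not force it.
Worlds forcing the formula: { }.

0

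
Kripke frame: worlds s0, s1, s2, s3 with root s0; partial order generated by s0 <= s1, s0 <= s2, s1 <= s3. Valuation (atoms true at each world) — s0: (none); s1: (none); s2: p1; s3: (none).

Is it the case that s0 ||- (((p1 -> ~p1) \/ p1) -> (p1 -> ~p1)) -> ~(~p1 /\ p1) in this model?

s0 ||- (((p1 -> ~p1) \/ p1) -> (p1 -> ~p1)) -> ~(~p1 /\ p1): every world accessible from s0 that forces ((p1 -> ~p1) \/ p1) -> (p1 -> ~p1) (namely s1, s3) also forces ~(~p1 /\ p1).

Yes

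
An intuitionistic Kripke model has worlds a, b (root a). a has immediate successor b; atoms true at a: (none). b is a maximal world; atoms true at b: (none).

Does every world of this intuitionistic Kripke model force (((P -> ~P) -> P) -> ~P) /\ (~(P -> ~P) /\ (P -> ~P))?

No

Not every world: a ||-/- (((P -> ~P) -> P) -> ~P) /\ (~(P -> ~P) /\ (P -> ~P)).
a ||-/- (((P -> ~P) -> P) -> ~P) /\ (~(P -> ~P) /\ (P -> ~P)) since a fails ~(P -> ~P) /\ (P -> ~P).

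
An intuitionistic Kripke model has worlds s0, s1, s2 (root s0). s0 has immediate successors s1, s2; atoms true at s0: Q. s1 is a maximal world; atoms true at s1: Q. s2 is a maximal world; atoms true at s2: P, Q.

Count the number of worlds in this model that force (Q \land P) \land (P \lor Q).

s0: does not force it — s0 \nVdash (Q \land P) \land (P \lor Q) since s0 fails Q \land P.
s1: does not force it.
s2: forces it.
Worlds forcing the formula: {s2}.

1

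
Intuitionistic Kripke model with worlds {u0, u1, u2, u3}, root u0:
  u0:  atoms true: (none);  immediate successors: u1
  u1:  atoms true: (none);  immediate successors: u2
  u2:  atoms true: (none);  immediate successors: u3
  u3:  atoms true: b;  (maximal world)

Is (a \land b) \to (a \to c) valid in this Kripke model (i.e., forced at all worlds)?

Yes

u0 \Vdash (a \land b) \to (a \to c) vacuously: no world accessible from u0 forces the antecedent a \land b.
Since the root u0 forces (a \land b) \to (a \to c) and forcing is persistent (monotone upward), every world forces it.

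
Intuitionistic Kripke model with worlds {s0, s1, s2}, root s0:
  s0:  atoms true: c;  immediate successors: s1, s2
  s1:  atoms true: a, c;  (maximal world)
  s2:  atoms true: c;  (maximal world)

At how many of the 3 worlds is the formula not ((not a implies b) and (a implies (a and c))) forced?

1

s0: does not force it — s0 does not force not ((not a implies b) and (a implies (a and c))) since s1 is accessible from s0 and s1 forces (not a implies b) and (a implies (a and c)).
s1: does not force it — s1 does not force not ((not a implies b) and (a implies (a and c))) since s1 is accessible from s1 and s1 forces (not a implies b) and (a implies (a and c)).
s2: forces it.
Worlds forcing the formula: {s2}.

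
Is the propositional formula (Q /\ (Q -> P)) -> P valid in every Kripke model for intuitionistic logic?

Yes

This is modus ponens in implicational form, which is intuitionistically derivable.
If a world forces Q and Q -> P, then applying the implication at that world (which is accessible from itself) gives P.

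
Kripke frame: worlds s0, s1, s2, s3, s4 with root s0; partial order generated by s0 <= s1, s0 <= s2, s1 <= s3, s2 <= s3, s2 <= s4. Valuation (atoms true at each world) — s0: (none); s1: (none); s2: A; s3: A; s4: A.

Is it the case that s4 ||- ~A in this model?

No

s4 ||-/- ~A since s4 is accessible from s4 and s4 ||- A.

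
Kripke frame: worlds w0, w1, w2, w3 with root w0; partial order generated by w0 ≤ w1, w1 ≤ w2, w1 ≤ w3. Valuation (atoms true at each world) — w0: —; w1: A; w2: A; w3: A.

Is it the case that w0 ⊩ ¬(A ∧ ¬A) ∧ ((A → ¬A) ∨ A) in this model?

w0 ⊮ ¬(A ∧ ¬A) ∧ ((A → ¬A) ∨ A) since w0 fails (A → ¬A) ∨ A.

No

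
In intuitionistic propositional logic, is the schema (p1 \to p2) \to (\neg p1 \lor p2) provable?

No

This is the material-implication-as-disjunction principle, which is not intuitionistically valid.
A Kripke countermodel: worlds 0, 1; order generated by 0 \le 1; atoms true at each world — 0:{}; 1:{p1,p2}.
0 \nVdash (p1 \to p2) \to (\neg p1 \lor p2): already at 0 itself, 0 \Vdash p1 \to p2 but 0 \nVdash \neg p1 \lor p2.
0 \nVdash \neg p1 \lor p2: neither disjunct is forced at 0.
0 \nVdash \neg p1 since 1 is accessible from 0 and 1 \Vdash p1.
So the root 0 does not force the formula.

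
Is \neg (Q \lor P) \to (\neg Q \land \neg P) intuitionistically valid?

Yes

This is a constructively valid De Morgan direction (negated disjunction to conjunction of negations), which is intuitionistically derivable.
From \neg (Q \lor P): if Q held then Q \lor P would, contradiction — so \neg Q; similarly \neg P.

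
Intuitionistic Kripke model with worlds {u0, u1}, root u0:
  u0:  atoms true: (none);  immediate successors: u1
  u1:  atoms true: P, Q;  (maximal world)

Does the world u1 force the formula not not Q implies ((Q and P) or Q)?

Yes

u1 forces not not Q implies ((Q and P) or Q): every world accessible from u1 that forces not not Q (namely u1) also forces (Q and P) or Q.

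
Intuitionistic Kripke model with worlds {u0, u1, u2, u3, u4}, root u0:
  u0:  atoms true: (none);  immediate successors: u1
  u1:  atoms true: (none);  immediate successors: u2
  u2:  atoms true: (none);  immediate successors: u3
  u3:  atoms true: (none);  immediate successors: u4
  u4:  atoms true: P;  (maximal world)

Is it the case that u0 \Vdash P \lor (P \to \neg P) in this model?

u0 \nVdash P \lor (P \to \neg P): neither disjunct is forced at u0.
u0 lacks atom P, so u0 \nVdash P.

No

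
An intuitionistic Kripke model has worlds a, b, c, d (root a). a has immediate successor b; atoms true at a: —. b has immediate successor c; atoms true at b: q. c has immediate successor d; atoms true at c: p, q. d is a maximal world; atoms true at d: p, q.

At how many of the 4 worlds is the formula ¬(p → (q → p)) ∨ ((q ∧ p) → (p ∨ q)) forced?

4

a: forces it.
b: forces it.
c: forces it.
d: forces it.
Worlds forcing the formula: {a, b, c, d}.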